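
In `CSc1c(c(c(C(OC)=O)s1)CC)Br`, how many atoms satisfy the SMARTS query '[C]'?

5

The query [C] means: uppercase C matches aliphatic (non-aromatic) carbon only.
Check the 14 heavy atoms by environment: 1× s (aromatic) → no; 4× c (aromatic) → no; 5× C → match; 2× O → no; 1× Br → no; 1× S → no.
That gives 5 matching atoms.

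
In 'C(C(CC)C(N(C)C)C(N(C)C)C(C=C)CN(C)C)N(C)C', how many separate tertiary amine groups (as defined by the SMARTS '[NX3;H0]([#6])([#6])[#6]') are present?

4

[NX3;H0]([#6])([#6])[#6] is the SMARTS for a tertiary amine: a trivalent nitrogen with no H, bonded to three carbons.
The molecule carries 4 separate instances of a dimethylamino group (-N(CH3)2) meeting every constraint; each maps to a distinct set of atoms, giving 4 matches.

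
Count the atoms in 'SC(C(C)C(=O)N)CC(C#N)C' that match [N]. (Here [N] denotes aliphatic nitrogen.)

2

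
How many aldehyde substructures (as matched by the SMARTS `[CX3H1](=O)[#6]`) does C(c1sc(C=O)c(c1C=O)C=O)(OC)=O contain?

[CX3H1](=O)[#6] is the SMARTS for an aldehyde: an sp2 carbon with one H, double-bonded to O and single-bonded to carbon.
The molecule carries 3 separate instances of an aldehyde (-CHO) meeting every constraint; each maps to a distinct set of atoms, giving 3 matches.

3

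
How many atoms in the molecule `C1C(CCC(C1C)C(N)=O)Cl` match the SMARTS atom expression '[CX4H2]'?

Check the 11 heavy atoms by environment: 3× C (H2, X4) → match; 3× C (H1, X4) → no; 1× Cl (H0, X1) → no; 1× C (H3, X4) → no; 1× C (H0, X3) → no; 1× O (H0, X1) → no; 1× N (H2, X3) → no.
That gives 3 matching atoms.

3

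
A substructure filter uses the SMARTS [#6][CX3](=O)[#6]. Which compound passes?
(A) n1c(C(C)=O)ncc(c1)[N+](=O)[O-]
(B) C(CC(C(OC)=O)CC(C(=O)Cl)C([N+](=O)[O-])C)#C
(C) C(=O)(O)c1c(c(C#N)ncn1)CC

A

[#6][CX3](=O)[#6] describes a carbonyl carbon (no H) flanked by two carbons (a ketone).
(A) contains an acetyl/ketone group (-C(=O)CH3), which satisfies every atom and bond constraint.
(B) has a methyl-ester group (-C(=O)OCH3) but one neighbour of the carbonyl carbon is O, not C.
(C) has a carboxylic acid group (-C(=O)OH) but one neighbour of the carbonyl carbon is O, not C.
So the answer is (A).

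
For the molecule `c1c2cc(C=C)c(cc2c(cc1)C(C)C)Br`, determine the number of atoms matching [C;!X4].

The query [C;!X4] means: aliphatic carbon that does not have four total connections.
Check the 16 heavy atoms by environment: 10× c (aromatic, X3) → no; 3× C (X4) → no; 2× C (X3) → match; 1× Br (X1) → no.
That gives 2 matching atoms.

2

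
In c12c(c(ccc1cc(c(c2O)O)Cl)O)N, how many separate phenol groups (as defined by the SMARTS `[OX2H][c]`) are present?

[OX2H][c] is the SMARTS for a phenol: a hydroxyl oxygen attached to an aromatic carbon.
The molecule carries 3 separate instances of a hydroxyl group (-OH) meeting every constraint; each maps to a distinct set of atoms, giving 3 matches.

3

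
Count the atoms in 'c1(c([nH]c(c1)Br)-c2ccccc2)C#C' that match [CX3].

The query [CX3] means: C with X3: aliphatic carbon with exactly 3 total connections.
Check the 14 heavy atoms by environment: 1× n (aromatic, X3) → no; 10× c (aromatic, X3) → no; 2× C (X2) → no; 1× Br (X1) → no.
No environment satisfies the query, so 0 matching atoms.

0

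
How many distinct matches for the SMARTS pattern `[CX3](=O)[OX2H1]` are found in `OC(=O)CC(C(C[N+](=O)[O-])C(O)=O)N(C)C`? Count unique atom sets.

[CX3](=O)[OX2H1] is the SMARTS for a carboxylic acid: an sp2 carbon double-bonded to O and single-bonded to an -OH oxygen.
The molecule carries 2 separate instances of a carboxylic acid group (-C(=O)OH) meeting every constraint; each maps to a distinct set of atoms, giving 2 matches.

2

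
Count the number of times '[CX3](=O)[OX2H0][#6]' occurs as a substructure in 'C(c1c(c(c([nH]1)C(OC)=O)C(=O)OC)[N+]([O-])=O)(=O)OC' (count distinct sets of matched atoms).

3

[CX3](=O)[OX2H0][#6] is the SMARTS for an ester: a carbonyl carbon bonded to an oxygen that is itself bonded to carbon (no H on that O).
The molecule carries 3 separate instances of a methyl-ester group (-C(=O)OCH3) meeting every constraint; each maps to a distinct set of atoms, giving 3 matches.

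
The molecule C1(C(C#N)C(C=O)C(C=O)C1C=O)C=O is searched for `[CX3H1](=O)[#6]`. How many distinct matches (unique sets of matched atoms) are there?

4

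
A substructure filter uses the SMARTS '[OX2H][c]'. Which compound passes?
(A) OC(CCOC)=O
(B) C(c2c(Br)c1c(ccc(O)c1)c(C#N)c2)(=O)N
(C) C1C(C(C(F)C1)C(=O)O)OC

B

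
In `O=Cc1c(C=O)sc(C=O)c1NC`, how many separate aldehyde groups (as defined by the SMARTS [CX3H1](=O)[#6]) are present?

3

[CX3H1](=O)[#6] is the SMARTS for an aldehyde: an sp2 carbon with one H, double-bonded to O and single-bonded to carbon.
The molecule carries 3 separate instances of an aldehyde (-CHO) meeting every constraint; each maps to a distinct set of atoms, giving 3 matches.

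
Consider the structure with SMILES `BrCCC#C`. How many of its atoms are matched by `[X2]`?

2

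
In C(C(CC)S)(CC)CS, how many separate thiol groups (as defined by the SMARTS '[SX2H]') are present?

[SX2H] is the SMARTS for a thiol: an aliphatic sulfur with two connections, one being H.
The molecule carries 2 separate instances of a thiol (-SH) meeting every constraint; each maps to a distinct set of atoms, giving 2 matches.

2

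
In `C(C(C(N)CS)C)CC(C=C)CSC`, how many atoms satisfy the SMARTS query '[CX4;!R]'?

9

The query [CX4;!R] means: aliphatic carbon with four total connections, not in a ring.
Check the 14 heavy atoms by environment: 9× C (X4, acyclic) → match; 2× S (X2, acyclic) → no; 1× N (X3, acyclic) → no; 2× C (X3, acyclic) → no.
That gives 9 matching atoms.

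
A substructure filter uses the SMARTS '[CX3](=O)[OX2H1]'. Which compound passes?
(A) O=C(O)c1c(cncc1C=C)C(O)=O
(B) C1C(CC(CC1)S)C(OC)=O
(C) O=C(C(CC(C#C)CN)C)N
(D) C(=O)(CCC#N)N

A

[CX3](=O)[OX2H1] describes an sp2 carbon double-bonded to O and single-bonded to an -OH oxygen (a carboxylic acid).
(A) contains a carboxylic acid group (-C(=O)OH), which satisfies every atom and bond constraint.
(B) has a methyl-ester group (-C(=O)OCH3) but the singly-bonded O has no H (OX2H0, not OX2H1).
(C) has a primary amide (-C(=O)NH2) but the carbonyl is bonded to N, not to an -OH oxygen.
(D) has a primary amide (-C(=O)NH2) but the carbonyl is bonded to N, not to an -OH oxygen.
So the answer is (A).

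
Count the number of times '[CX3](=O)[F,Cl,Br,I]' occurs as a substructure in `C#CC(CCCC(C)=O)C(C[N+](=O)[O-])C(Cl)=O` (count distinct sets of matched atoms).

1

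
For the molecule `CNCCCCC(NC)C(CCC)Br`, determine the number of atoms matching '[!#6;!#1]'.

3

The query [!#6;!#1] means: not carbon and not hydrogen — any heteroatom.
Check the 14 heavy atoms by environment: 11× C → no; 2× N → match; 1× Br → match.
Summing the matching environments: 2 + 1 = 3 matching atoms.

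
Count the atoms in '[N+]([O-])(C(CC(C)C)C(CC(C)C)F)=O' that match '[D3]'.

Check the 14 heavy atoms by environment: 2× C (D2) → no; 4× C (D3) → match; 4× C (D1) → no; 1× F (D1) → no; 1× N (charge +1, D3) → match; 1× O (charge -1, D1) → no; 1× O (D1) → no.
Summing the matching environments: 4 + 1 = 5 matching atoms.

5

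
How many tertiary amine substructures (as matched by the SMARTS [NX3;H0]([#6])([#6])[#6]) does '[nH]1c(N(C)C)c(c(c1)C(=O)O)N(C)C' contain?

[NX3;H0]([#6])([#6])[#6] is the SMARTS for a tertiary amine: a trivalent nitrogen with no H, bonded to three carbons.
The molecule carries 2 separate instances of a dimethylamino group (-N(CH3)2) meeting every constraint; each maps to a distinct set of atoms, giving 2 matches.

2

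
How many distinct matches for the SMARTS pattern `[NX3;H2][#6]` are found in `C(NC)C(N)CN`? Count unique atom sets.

2

[NX3;H2][#6] is the SMARTS for a primary amine: a trivalent nitrogen with two H attached to carbon.
The molecule carries 2 separate instances of a primary amino group (-NH2) meeting every constraint; each maps to a distinct set of atoms, giving 2 matches.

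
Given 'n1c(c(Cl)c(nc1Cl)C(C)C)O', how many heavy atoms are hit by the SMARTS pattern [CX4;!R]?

3

The query [CX4;!R] means: aliphatic carbon with four total connections, not in a ring.
Check the 12 heavy atoms by environment: 2× n (aromatic, X2, in 6-ring) → no; 4× c (aromatic, X3, in 6-ring) → no; 2× Cl (X1, acyclic) → no; 1× O (X2, acyclic) → no; 3× C (X4, acyclic) → match.
That gives 3 matching atoms.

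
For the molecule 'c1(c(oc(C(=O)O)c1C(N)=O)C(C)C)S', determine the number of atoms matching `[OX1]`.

2

The query [OX1] means: aliphatic oxygen with one total connection — typically a carbonyl =O or an oxide.
Check the 15 heavy atoms by environment: 1× o (aromatic, X2) → no; 4× c (aromatic, X3) → no; 3× C (X4) → no; 2× C (X3) → no; 2× O (X1) → match; 1× N (X3) → no; 1× O (X2) → no; 1× S (X2) → no.
That gives 2 matching atoms.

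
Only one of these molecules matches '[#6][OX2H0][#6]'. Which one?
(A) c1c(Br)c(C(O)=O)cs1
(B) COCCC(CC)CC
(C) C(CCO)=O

[#6][OX2H0][#6] describes an aliphatic oxygen bridging two carbons with no H on the oxygen (an ether).
(A) has a carboxylic acid group (-C(=O)OH) but the -OH oxygen has H1; the =O is OX1, not OX2.
(B) contains a methoxy ether (-OCH3), which satisfies every atom and bond constraint.
(C) has a hydroxyl group (-OH) but the oxygen has H1, not H0 bridging two carbons.
So the answer is (B).

B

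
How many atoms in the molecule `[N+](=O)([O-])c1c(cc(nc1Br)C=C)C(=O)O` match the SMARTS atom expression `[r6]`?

The query [r6] means: r6 matches atoms in a six-membered ring.
Check the 15 heavy atoms by environment: 1× n (aromatic, in 6-ring) → match; 5× c (aromatic, in 6-ring) → match; 3× C (acyclic) → no; 3× O (acyclic) → no; 1× N (charge +1, acyclic) → no; 1× O (charge -1, acyclic) → no; 1× Br (acyclic) → no.
Summing the matching environments: 1 + 5 = 6 matching atoms.

6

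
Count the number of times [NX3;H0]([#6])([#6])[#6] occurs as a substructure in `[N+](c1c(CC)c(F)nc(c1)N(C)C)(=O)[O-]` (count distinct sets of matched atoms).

[NX3;H0]([#6])([#6])[#6] is the SMARTS for a tertiary amine: a trivalent nitrogen with no H, bonded to three carbons.
Exactly one fragment in the molecule meets all constraints, giving 1 match.

1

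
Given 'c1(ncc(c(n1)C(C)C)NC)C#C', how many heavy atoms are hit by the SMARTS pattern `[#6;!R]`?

6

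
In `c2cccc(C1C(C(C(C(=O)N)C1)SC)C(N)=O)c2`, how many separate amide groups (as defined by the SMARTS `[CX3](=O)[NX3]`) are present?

2

[CX3](=O)[NX3] is the SMARTS for an amide: a carbonyl carbon bonded to a trivalent nitrogen.
The molecule carries 2 separate instances of a primary amide (-C(=O)NH2) meeting every constraint; each maps to a distinct set of atoms, giving 2 matches.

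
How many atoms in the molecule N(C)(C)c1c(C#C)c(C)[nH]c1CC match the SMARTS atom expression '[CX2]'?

2

Check the 13 heavy atoms by environment: 1× n (aromatic, X3) → no; 4× c (aromatic, X3) → no; 5× C (X4) → no; 2× C (X2) → match; 1× N (X3) → no.
That gives 2 matching atoms.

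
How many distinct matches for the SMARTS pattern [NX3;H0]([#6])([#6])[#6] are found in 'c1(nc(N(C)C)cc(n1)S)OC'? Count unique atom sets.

1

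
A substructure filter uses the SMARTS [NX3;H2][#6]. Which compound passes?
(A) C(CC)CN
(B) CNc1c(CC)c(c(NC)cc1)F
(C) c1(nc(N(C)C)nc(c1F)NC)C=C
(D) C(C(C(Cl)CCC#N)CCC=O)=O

[NX3;H2][#6] describes a trivalent nitrogen with two H attached to carbon (a primary amine).
(A) contains a primary amino group (-NH2), which satisfies every atom and bond constraint.
(B) has an N-methylamino group (-NHCH3) but the nitrogen bears two carbons and only one H (H1), not H2.
(C) has an N-methylamino group (-NHCH3) but the nitrogen bears two carbons and only one H (H1), not H2.
(D) has a nitrile (-C#N) but the nitrogen is NX1 (triple-bonded), not NX3 with two H.
So the answer is (A).

A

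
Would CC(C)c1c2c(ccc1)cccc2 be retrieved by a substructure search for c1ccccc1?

Yes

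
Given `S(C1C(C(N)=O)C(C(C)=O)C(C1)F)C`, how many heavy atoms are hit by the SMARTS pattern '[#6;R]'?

5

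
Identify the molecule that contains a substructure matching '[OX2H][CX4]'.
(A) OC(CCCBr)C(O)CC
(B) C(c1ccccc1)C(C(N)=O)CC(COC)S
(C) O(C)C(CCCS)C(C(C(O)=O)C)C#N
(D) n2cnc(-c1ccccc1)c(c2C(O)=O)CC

[OX2H][CX4] describes a hydroxyl oxygen bound to an sp3 (X4) carbon (an aliphatic alcohol).
(A) contains a hydroxyl group (-OH), which satisfies every atom and bond constraint.
(B) has a methoxy ether (-OCH3) but the oxygen has H0 (ether), not H1.
(C) has a methoxy ether (-OCH3) but the oxygen has H0 (ether), not H1.
(D) has a carboxylic acid group (-C(=O)OH) but the -OH is on a CX3 carbonyl carbon, not a CX4 carbon.
So the answer is (A).

A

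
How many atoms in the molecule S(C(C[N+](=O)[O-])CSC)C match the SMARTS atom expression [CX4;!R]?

5

The query [CX4;!R] means: aliphatic carbon with four total connections, not in a ring.
Check the 10 heavy atoms by environment: 5× C (X4, acyclic) → match; 2× S (X2, acyclic) → no; 1× N (charge +1, X3, acyclic) → no; 1× O (charge -1, X1, acyclic) → no; 1× O (X1, acyclic) → no.
That gives 5 matching atoms.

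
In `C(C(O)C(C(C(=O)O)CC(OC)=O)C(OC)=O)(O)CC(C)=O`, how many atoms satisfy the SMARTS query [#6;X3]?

The query [#6;X3] means: any carbon (aromatic or not) with three total connections.
Check the 22 heavy atoms by environment: 9× C (X4) → no; 4× C (X3) → match; 4× O (X1) → no; 5× O (X2) → no.
That gives 4 matching atoms.

4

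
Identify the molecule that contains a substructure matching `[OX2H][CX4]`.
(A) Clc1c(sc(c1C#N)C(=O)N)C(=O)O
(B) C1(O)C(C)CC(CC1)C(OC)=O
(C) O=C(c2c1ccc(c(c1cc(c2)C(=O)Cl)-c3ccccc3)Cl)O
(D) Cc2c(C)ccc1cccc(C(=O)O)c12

B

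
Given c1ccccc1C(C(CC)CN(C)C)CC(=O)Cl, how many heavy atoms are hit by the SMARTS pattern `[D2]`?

The query [D2] means: atom with exactly two heavy-atom neighbours.
Check the 18 heavy atoms by environment: 3× C (D2) → match; 3× C (D3) → no; 1× N (D3) → no; 3× C (D1) → no; 1× O (D1) → no; 1× Cl (D1) → no; 1× c (aromatic, D3) → no; 5× c (aromatic, D2) → match.
Summing the matching environments: 3 + 5 = 8 matching atoms.

8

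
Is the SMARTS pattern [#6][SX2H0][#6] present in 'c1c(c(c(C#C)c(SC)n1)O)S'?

The pattern [#6][SX2H0][#6] describes an aliphatic sulfur bridging two carbons with no H on the sulfur — a thioether.
The molecule carries a methylthio ether (-SCH3), whose atoms satisfy every constraint of the query, so the pattern matches.

Yes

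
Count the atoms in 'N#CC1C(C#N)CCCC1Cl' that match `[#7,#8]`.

2

The query [#7,#8] means: nitrogen or oxygen (comma = OR).
Check the 11 heavy atoms by environment: 8× C → no; 2× N → match; 1× Cl → no.
That gives 2 matching atoms.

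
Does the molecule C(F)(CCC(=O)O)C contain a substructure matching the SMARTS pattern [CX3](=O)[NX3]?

The pattern [CX3](=O)[NX3] describes a carbonyl carbon bonded to a trivalent nitrogen — an amide.
The closest candidate here is a carboxylic acid group (-C(=O)OH), but the carbonyl is bonded to O, not to an NX3 nitrogen. No other fragment satisfies the full query, so there is no match.

No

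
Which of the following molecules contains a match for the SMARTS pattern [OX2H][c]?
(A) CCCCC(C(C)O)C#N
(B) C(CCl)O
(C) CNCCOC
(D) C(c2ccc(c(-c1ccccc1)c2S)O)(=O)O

D

[OX2H][c] describes a hydroxyl oxygen attached to an aromatic carbon (a phenol).
(A) has a hydroxyl group (-OH) but the -OH is on an aliphatic carbon, not an aromatic c.
(B) has a hydroxyl group (-OH) but the -OH is on an aliphatic carbon, not an aromatic c.
(C) has a methoxy ether (-OCH3) but the oxygen has H0, not H1.
(D) contains a hydroxyl group (-OH), which satisfies every atom and bond constraint.
So the answer is (D).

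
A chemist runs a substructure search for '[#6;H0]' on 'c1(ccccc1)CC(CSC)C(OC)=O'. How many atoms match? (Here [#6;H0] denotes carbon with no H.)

The query [#6;H0] means: any carbon with no attached hydrogen.
Check the 15 heavy atoms by environment: 2× C (H2) → no; 1× C (H1) → no; 1× S (H0) → no; 2× C (H3) → no; 1× c (aromatic, H0) → match; 5× c (aromatic, H1) → no; 1× C (H0) → match; 2× O (H0) → no.
Summing the matching environments: 1 + 1 = 2 matching atoms.

2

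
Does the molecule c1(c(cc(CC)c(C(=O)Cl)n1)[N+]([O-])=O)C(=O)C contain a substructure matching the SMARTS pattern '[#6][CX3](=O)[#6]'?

Yes

The pattern [#6][CX3](=O)[#6] describes a carbonyl carbon (no H) flanked by two carbons — a ketone.
The molecule carries an acetyl/ketone group (-C(=O)CH3), whose atoms satisfy every constraint of the query, so the pattern matches.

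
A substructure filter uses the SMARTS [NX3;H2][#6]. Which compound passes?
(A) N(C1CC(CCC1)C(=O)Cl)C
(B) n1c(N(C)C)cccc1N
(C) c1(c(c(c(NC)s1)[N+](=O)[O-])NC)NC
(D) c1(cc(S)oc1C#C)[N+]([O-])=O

B

[NX3;H2][#6] describes a trivalent nitrogen with two H attached to carbon (a primary amine).
(A) has an N-methylamino group (-NHCH3) but the nitrogen bears two carbons and only one H (H1), not H2.
(B) contains a primary amino group (-NH2), which satisfies every atom and bond constraint.
(C) has a nitro group (-[N+](=O)[O-]) but the nitrogen is [N+] with no H, not NX3H2.
(D) has a nitro group (-[N+](=O)[O-]) but the nitrogen is [N+] with no H, not NX3H2.
So the answer is (B).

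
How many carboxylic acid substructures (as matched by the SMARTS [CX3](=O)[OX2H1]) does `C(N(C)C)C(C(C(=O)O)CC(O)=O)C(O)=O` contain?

3

[CX3](=O)[OX2H1] is the SMARTS for a carboxylic acid: an sp2 carbon double-bonded to O and single-bonded to an -OH oxygen.
The molecule carries 3 separate instances of a carboxylic acid group (-C(=O)OH) meeting every constraint; each maps to a distinct set of atoms, giving 3 matches.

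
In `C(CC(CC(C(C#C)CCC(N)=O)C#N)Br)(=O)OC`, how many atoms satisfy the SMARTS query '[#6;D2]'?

6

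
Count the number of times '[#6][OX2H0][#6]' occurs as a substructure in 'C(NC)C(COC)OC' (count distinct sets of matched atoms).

2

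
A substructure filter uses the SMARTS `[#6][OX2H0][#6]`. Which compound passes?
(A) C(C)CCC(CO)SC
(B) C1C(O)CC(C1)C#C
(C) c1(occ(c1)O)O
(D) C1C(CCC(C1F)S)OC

[#6][OX2H0][#6] describes an aliphatic oxygen bridging two carbons with no H on the oxygen (an ether).
(A) has a hydroxyl group (-OH) but the oxygen has H1, not H0 bridging two carbons.
(B) has a hydroxyl group (-OH) but the oxygen has H1, not H0 bridging two carbons.
(C) has a hydroxyl group (-OH) but the oxygen has H1, not H0 bridging two carbons.
(D) contains a methoxy ether (-OCH3), which satisfies every atom and bond constraint.
So the answer is (D).

D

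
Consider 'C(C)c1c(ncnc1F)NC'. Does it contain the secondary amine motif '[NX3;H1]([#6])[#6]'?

The pattern [NX3;H1]([#6])[#6] describes a trivalent nitrogen with one H, bonded to two carbons — a secondary amine.
The molecule carries an N-methylamino group (-NHCH3), whose atoms satisfy every constraint of the query, so the pattern matches.

Yes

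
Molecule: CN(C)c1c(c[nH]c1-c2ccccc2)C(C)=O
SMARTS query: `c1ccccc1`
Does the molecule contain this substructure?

Yes

The pattern c1ccccc1 describes six aromatic carbons in a ring — a benzene ring.
The molecule carries a phenyl ring, whose atoms satisfy every constraint of the query, so the pattern matches.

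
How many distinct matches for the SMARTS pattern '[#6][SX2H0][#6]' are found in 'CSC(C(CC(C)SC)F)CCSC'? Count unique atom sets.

3

[#6][SX2H0][#6] is the SMARTS for a thioether: an aliphatic sulfur bridging two carbons with no H on the sulfur.
The molecule carries 3 separate instances of a methylthio ether (-SCH3) meeting every constraint; each maps to a distinct set of atoms, giving 3 matches.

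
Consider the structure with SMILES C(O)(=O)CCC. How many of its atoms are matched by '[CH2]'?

Check the 6 heavy atoms by environment: 2× C (H2) → match; 1× C (H3) → no; 1× C (H0) → no; 1× O (H0) → no; 1× O (H1) → no.
That gives 2 matching atoms.

2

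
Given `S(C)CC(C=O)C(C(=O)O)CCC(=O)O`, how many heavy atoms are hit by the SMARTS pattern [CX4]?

The query [CX4] means: C with X4: aliphatic carbon with exactly 4 total connections (bonds + H).
Check the 15 heavy atoms by environment: 6× C (X4) → match; 3× C (X3) → no; 3× O (X1) → no; 2× O (X2) → no; 1× S (X2) → no.
That gives 6 matching atoms.

6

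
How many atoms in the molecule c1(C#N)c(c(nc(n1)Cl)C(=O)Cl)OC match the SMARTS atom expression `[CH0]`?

2

The query [CH0] means: aliphatic carbon with no attached hydrogen.
Check the 14 heavy atoms by environment: 2× n (aromatic, H0) → no; 4× c (aromatic, H0) → no; 2× O (H0) → no; 1× C (H3) → no; 2× C (H0) → match; 2× Cl (H0) → no; 1× N (H0) → no.
That gives 2 matching atoms.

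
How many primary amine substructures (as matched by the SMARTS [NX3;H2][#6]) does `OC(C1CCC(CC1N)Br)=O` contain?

[NX3;H2][#6] is the SMARTS for a primary amine: a trivalent nitrogen with two H attached to carbon.
Exactly one fragment in the molecule meets all constraints, giving 1 match.

1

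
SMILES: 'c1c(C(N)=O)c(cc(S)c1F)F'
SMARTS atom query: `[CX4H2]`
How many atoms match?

0

Check the 12 heavy atoms by environment: 4× c (aromatic, H0, X3) → no; 2× c (aromatic, H1, X3) → no; 2× F (H0, X1) → no; 1× C (H0, X3) → no; 1× O (H0, X1) → no; 1× N (H2, X3) → no; 1× S (H1, X2) → no.
No environment satisfies the query, so 0 matching atoms.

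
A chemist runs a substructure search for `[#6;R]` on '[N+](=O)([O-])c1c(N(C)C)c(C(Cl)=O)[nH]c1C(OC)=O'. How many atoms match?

4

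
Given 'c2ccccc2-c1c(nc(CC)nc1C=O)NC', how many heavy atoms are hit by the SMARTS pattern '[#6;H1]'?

6

The query [#6;H1] means: any carbon bearing exactly one hydrogen.
Check the 18 heavy atoms by environment: 2× n (aromatic, H0) → no; 5× c (aromatic, H0) → no; 5× c (aromatic, H1) → match; 1× N (H1) → no; 2× C (H3) → no; 1× C (H1) → match; 1× O (H0) → no; 1× C (H2) → no.
Summing the matching environments: 5 + 1 = 6 matching atoms.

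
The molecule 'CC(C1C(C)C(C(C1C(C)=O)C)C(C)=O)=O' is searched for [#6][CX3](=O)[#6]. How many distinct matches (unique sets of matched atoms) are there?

3

[#6][CX3](=O)[#6] is the SMARTS for a ketone: a carbonyl carbon (no H) flanked by two carbons.
The molecule carries 3 separate instances of an acetyl/ketone group (-C(=O)CH3) meeting every constraint; each maps to a distinct set of atoms, giving 3 matches.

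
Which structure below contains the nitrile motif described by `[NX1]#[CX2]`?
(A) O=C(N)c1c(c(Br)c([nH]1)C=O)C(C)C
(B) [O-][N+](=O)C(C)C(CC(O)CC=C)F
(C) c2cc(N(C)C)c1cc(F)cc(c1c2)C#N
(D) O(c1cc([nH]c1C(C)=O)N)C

C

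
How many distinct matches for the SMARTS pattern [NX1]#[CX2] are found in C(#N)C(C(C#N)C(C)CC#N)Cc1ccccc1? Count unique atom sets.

3

[NX1]#[CX2] is the SMARTS for a nitrile: a nitrogen triple-bonded to a two-connected carbon.
The molecule carries 3 separate instances of a nitrile (-C#N) meeting every constraint; each maps to a distinct set of atoms, giving 3 matches.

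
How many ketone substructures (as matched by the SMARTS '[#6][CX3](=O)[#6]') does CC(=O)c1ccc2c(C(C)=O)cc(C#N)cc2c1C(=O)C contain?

[#6][CX3](=O)[#6] is the SMARTS for a ketone: a carbonyl carbon (no H) flanked by two carbons.
The molecule carries 3 separate instances of an acetyl/ketone group (-C(=O)CH3) meeting every constraint; each maps to a distinct set of atoms, giving 3 matches.

3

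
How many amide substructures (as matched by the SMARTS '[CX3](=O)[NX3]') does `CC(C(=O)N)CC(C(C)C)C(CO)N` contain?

1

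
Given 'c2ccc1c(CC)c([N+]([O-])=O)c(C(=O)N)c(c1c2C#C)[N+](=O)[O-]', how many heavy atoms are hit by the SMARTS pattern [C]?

5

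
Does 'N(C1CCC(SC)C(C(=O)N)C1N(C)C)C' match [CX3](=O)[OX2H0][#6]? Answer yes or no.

No

The pattern [CX3](=O)[OX2H0][#6] describes a carbonyl carbon bonded to an oxygen that is itself bonded to carbon (no H on that O) — an ester.
The closest candidate here is a primary amide (-C(=O)NH2), but the carbonyl is bonded to N, not to an O-C linkage. No other fragment satisfies the full query, so there is no match.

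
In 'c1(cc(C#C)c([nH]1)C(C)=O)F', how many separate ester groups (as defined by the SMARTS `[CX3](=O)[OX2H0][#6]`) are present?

[CX3](=O)[OX2H0][#6] is the SMARTS for an ester: a carbonyl carbon bonded to an oxygen that is itself bonded to carbon (no H on that O).
No fragment in the molecule satisfies every constraint, giving 0 matches.

0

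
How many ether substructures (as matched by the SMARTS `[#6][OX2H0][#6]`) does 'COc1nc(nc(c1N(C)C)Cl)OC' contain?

2

[#6][OX2H0][#6] is the SMARTS for an ether: an aliphatic oxygen bridging two carbons with no H on the oxygen.
The molecule carries 2 separate instances of a methoxy ether (-OCH3) meeting every constraint; each maps to a distinct set of atoms, giving 2 matches.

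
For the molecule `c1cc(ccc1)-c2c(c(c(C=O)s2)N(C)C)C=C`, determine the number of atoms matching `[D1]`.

4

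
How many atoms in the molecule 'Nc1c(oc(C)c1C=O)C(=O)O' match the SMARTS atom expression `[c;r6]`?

The query [c;r6] means: aromatic carbon that belongs to a six-membered ring.
Check the 12 heavy atoms by environment: 1× o (aromatic, in 5-ring) → no; 4× c (aromatic, in 5-ring) → no; 3× C (acyclic) → no; 1× N (acyclic) → no; 3× O (acyclic) → no.
No environment satisfies the query, so 0 matching atoms.

0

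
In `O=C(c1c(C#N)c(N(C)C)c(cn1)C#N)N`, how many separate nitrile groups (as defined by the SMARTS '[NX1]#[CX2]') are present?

[NX1]#[CX2] is the SMARTS for a nitrile: a nitrogen triple-bonded to a two-connected carbon.
The molecule carries 2 separate instances of a nitrile (-C#N) meeting every constraint; each maps to a distinct set of atoms, giving 2 matches.

2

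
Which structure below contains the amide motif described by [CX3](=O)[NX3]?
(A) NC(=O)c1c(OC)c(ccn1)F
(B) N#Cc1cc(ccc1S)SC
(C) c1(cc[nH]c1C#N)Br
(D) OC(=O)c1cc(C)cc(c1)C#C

A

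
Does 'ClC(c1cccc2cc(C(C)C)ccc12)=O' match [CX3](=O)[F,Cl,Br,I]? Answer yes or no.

The pattern [CX3](=O)[F,Cl,Br,I] describes a carbonyl carbon bonded to a halogen — an acyl halide.
The molecule carries an acyl chloride (-C(=O)Cl), whose atoms satisfy every constraint of the query, so the pattern matches.

Yes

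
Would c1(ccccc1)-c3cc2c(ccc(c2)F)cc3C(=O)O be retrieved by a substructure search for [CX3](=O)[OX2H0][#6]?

The pattern [CX3](=O)[OX2H0][#6] describes a carbonyl carbon bonded to an oxygen that is itself bonded to carbon (no H on that O) — an ester.
The closest candidate here is a carboxylic acid group (-C(=O)OH), but the singly-bonded O carries H (OX2H1, not H0). No other fragment satisfies the full query, so there is no match.

No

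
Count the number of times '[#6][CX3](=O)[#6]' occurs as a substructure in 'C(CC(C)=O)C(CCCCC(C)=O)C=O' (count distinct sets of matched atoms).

[#6][CX3](=O)[#6] is the SMARTS for a ketone: a carbonyl carbon (no H) flanked by two carbons.
The molecule carries 2 separate instances of an acetyl/ketone group (-C(=O)CH3) meeting every constraint; each maps to a distinct set of atoms, giving 2 matches.

2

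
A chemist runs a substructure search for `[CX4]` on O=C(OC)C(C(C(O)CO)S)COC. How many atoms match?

7

The query [CX4] means: C with X4: aliphatic carbon with exactly 4 total connections (bonds + H).
Check the 14 heavy atoms by environment: 7× C (X4) → match; 1× C (X3) → no; 1× O (X1) → no; 4× O (X2) → no; 1× S (X2) → no.
That gives 7 matching atoms.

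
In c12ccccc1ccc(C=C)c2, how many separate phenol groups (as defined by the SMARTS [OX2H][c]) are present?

0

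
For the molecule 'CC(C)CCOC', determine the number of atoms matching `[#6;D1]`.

3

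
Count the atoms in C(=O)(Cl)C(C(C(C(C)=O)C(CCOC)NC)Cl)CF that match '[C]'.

The query [C] means: uppercase C matches aliphatic (non-aromatic) carbon only.
Check the 19 heavy atoms by environment: 12× C → match; 1× N → no; 2× Cl → no; 3× O → no; 1× F → no.
That gives 12 matching atoms.

12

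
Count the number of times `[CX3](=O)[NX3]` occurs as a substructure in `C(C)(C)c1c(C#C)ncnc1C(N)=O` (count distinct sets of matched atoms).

[CX3](=O)[NX3] is the SMARTS for an amide: a carbonyl carbon bonded to a trivalent nitrogen.
Exactly one fragment in the molecule meets all constraints, giving 1 match.

1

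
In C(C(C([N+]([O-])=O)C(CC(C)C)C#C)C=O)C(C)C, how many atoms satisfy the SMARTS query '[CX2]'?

2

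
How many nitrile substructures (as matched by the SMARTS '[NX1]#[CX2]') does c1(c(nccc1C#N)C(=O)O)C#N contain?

[NX1]#[CX2] is the SMARTS for a nitrile: a nitrogen triple-bonded to a two-connected carbon.
The molecule carries 2 separate instances of a nitrile (-C#N) meeting every constraint; each maps to a distinct set of atoms, giving 2 matches.

2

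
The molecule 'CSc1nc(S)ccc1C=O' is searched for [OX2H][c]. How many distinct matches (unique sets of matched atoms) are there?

0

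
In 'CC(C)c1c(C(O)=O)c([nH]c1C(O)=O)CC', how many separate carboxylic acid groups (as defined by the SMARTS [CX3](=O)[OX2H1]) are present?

2

[CX3](=O)[OX2H1] is the SMARTS for a carboxylic acid: an sp2 carbon double-bonded to O and single-bonded to an -OH oxygen.
The molecule carries 2 separate instances of a carboxylic acid group (-C(=O)OH) meeting every constraint; each maps to a distinct set of atoms, giving 2 matches.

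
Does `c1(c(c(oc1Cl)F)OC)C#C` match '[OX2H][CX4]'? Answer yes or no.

The pattern [OX2H][CX4] describes a hydroxyl oxygen bound to an sp3 (X4) carbon — an aliphatic alcohol.
The closest candidate here is a methoxy ether (-OCH3), but the oxygen has H0 (ether), not H1. No other fragment satisfies the full query, so there is no match.

No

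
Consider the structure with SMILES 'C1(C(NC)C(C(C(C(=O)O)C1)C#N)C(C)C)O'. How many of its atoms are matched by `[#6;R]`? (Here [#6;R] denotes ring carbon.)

The query [#6;R] means: carbon that is part of a ring.
Check the 17 heavy atoms by environment: 6× C (in 6-ring) → match; 6× C (acyclic) → no; 2× N (acyclic) → no; 3× O (acyclic) → no.
That gives 6 matching atoms.

6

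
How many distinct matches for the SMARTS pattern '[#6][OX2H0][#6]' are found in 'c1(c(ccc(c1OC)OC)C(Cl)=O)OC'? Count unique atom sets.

[#6][OX2H0][#6] is the SMARTS for an ether: an aliphatic oxygen bridging two carbons with no H on the oxygen.
The molecule carries 3 separate instances of a methoxy ether (-OCH3) meeting every constraint; each maps to a distinct set of atoms, giving 3 matches.

3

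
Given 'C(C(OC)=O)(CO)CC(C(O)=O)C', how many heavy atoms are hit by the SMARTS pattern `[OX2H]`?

2

The query [OX2H] means: aliphatic oxygen with two connections, one of which is H — an -OH oxygen.
Check the 13 heavy atoms by environment: 2× C (H2, X4) → no; 2× C (H1, X4) → no; 2× C (H3, X4) → no; 2× O (H1, X2) → match; 2× C (H0, X3) → no; 2× O (H0, X1) → no; 1× O (H0, X2) → no.
That gives 2 matching atoms.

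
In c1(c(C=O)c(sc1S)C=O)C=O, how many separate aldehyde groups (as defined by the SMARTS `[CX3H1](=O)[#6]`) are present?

[CX3H1](=O)[#6] is the SMARTS for an aldehyde: an sp2 carbon with one H, double-bonded to O and single-bonded to carbon.
The molecule carries 3 separate instances of an aldehyde (-CHO) meeting every constraint; each maps to a distinct set of atoms, giving 3 matches.

3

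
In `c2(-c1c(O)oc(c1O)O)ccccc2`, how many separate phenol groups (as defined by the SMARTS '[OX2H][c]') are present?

3

[OX2H][c] is the SMARTS for a phenol: a hydroxyl oxygen attached to an aromatic carbon.
The molecule carries 3 separate instances of a hydroxyl group (-OH) meeting every constraint; each maps to a distinct set of atoms, giving 3 matches.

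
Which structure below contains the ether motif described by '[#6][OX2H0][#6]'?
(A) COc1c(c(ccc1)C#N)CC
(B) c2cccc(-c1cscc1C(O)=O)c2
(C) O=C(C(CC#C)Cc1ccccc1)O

A

[#6][OX2H0][#6] describes an aliphatic oxygen bridging two carbons with no H on the oxygen (an ether).
(A) contains a methoxy ether (-OCH3), which satisfies every atom and bond constraint.
(B) has a carboxylic acid group (-C(=O)OH) but the -OH oxygen has H1; the =O is OX1, not OX2.
(C) has a carboxylic acid group (-C(=O)OH) but the -OH oxygen has H1; the =O is OX1, not OX2.
So the answer is (A).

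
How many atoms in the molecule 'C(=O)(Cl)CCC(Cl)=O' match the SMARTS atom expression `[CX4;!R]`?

The query [CX4;!R] means: aliphatic carbon with four total connections, not in a ring.
Check the 8 heavy atoms by environment: 2× C (X4, acyclic) → match; 2× C (X3, acyclic) → no; 2× O (X1, acyclic) → no; 2× Cl (X1, acyclic) → no.
That gives 2 matching atoms.

2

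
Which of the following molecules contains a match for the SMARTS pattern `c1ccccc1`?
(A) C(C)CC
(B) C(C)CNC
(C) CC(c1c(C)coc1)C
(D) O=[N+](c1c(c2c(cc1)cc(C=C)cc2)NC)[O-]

D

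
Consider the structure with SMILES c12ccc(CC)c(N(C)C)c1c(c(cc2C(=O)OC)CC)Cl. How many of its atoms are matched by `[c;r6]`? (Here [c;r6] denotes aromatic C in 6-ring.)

The query [c;r6] means: aromatic carbon that belongs to a six-membered ring.
Check the 22 heavy atoms by environment: 10× c (aromatic, in 6-ring) → match; 8× C (acyclic) → no; 1× Cl (acyclic) → no; 1× N (acyclic) → no; 2× O (acyclic) → no.
That gives 10 matching atoms.

10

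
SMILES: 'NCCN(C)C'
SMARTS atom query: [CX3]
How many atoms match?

Check the 6 heavy atoms by environment: 4× C (X4) → no; 2× N (X3) → no.
No environment satisfies the query, so 0 matching atoms.

0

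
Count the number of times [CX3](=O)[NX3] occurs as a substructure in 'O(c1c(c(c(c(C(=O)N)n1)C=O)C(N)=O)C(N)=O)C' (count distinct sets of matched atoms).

3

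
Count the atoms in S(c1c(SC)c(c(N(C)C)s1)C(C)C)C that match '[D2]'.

Check the 15 heavy atoms by environment: 1× s (aromatic, D2) → match; 4× c (aromatic, D3) → no; 1× N (D3) → no; 6× C (D1) → no; 1× C (D3) → no; 2× S (D2) → match.
Summing the matching environments: 1 + 2 = 3 matching atoms.

3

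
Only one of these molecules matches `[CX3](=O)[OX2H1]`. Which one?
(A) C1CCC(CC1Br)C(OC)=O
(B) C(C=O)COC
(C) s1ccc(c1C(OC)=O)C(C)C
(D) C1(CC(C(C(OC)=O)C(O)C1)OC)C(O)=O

[CX3](=O)[OX2H1] describes an sp2 carbon double-bonded to O and single-bonded to an -OH oxygen (a carboxylic acid).
(A) has a methyl-ester group (-C(=O)OCH3) but the singly-bonded O has no H (OX2H0, not OX2H1).
(B) has an aldehyde (-CHO) but there is no singly-bonded oxygen on the carbonyl carbon.
(C) has a methyl-ester group (-C(=O)OCH3) but the singly-bonded O has no H (OX2H0, not OX2H1).
(D) contains a carboxylic acid group (-C(=O)OH), which satisfies every atom and bond constraint.
So the answer is (D).

D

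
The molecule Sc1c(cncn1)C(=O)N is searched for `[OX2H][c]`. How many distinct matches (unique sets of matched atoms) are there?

0

[OX2H][c] is the SMARTS for a phenol: a hydroxyl oxygen attached to an aromatic carbon.
No fragment in the molecule satisfies every constraint, giving 0 matches.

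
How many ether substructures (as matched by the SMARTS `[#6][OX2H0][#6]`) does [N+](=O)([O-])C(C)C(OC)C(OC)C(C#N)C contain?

[#6][OX2H0][#6] is the SMARTS for an ether: an aliphatic oxygen bridging two carbons with no H on the oxygen.
The molecule carries 2 separate instances of a methoxy ether (-OCH3) meeting every constraint; each maps to a distinct set of atoms, giving 2 matches.

2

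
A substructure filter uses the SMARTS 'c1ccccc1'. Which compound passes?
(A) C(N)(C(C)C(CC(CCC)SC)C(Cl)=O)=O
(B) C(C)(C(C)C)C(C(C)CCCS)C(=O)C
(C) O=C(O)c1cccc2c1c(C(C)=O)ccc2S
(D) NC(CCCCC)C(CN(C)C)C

C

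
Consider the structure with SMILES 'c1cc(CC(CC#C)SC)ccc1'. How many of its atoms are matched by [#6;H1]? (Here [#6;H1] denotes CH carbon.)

7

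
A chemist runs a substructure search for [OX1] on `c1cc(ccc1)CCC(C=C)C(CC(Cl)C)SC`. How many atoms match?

The query [OX1] means: aliphatic oxygen with one total connection — typically a carbonyl =O or an oxide.
Check the 18 heavy atoms by environment: 8× C (X4) → no; 6× c (aromatic, X3) → no; 1× S (X2) → no; 1× Cl (X1) → no; 2× C (X3) → no.
No environment satisfies the query, so 0 matching atoms.

0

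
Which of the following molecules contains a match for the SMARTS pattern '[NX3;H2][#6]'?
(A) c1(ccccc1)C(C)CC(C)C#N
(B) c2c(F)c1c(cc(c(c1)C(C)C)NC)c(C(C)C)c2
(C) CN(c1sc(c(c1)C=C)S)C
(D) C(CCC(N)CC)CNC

D

[NX3;H2][#6] describes a trivalent nitrogen with two H attached to carbon (a primary amine).
(A) has a nitrile (-C#N) but the nitrogen is NX1 (triple-bonded), not NX3 with two H.
(B) has an N-methylamino group (-NHCH3) but the nitrogen bears two carbons and only one H (H1), not H2.
(C) has a dimethylamino group (-N(CH3)2) but the nitrogen has H0, not H2.
(D) contains a primary amino group (-NH2), which satisfies every atom and bond constraint.
So the answer is (D).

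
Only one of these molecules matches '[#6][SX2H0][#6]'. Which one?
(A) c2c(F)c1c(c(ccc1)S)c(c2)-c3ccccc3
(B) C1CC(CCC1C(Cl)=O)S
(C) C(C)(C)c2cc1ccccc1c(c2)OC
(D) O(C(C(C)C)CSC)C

[#6][SX2H0][#6] describes an aliphatic sulfur bridging two carbons with no H on the sulfur (a thioether).
(A) has a thiol (-SH) but the sulfur has H1, not H0 bridging two carbons.
(B) has a thiol (-SH) but the sulfur has H1, not H0 bridging two carbons.
(C) has a methoxy ether (-OCH3) but the bridging atom is O, not S.
(D) contains a methylthio ether (-SCH3), which satisfies every atom and bond constraint.
So the answer is (D).

D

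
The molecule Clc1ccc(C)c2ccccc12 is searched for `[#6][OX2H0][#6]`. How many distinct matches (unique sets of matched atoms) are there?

[#6][OX2H0][#6] is the SMARTS for an ether: an aliphatic oxygen bridging two carbons with no H on the oxygen.
No fragment in the molecule satisfies every constraint, giving 0 matches.

0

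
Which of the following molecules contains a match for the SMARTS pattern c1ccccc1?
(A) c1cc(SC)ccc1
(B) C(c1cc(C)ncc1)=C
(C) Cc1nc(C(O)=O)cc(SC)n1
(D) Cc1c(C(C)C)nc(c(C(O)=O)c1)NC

c1ccccc1 describes six aromatic carbons in a ring (a benzene ring).
(A) contains the required atom environment, so the pattern matches.
(B) has a methyl group (-CH3) but no six-membered all-carbon aromatic ring is present.
(C) has a methyl group (-CH3) but no six-membered all-carbon aromatic ring is present.
(D) has a methyl group (-CH3) but no six-membered all-carbon aromatic ring is present.
So the answer is (A).

A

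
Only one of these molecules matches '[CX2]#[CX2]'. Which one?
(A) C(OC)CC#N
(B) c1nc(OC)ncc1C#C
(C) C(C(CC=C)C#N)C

[CX2]#[CX2] describes a carbon-carbon triple bond (an alkyne).
(A) has a nitrile (-C#N) but the triple bond is C#N, not C#C.
(B) contains an ethynyl group (-C#CH), which satisfies every atom and bond constraint.
(C) has a nitrile (-C#N) but the triple bond is C#N, not C#C.
So the answer is (B).

B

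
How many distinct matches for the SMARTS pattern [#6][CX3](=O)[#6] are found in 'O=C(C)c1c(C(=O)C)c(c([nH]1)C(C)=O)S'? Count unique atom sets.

3

[#6][CX3](=O)[#6] is the SMARTS for a ketone: a carbonyl carbon (no H) flanked by two carbons.
The molecule carries 3 separate instances of an acetyl/ketone group (-C(=O)CH3) meeting every constraint; each maps to a distinct set of atoms, giving 3 matches.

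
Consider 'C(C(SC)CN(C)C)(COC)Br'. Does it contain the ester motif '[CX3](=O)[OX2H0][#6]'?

The pattern [CX3](=O)[OX2H0][#6] describes a carbonyl carbon bonded to an oxygen that is itself bonded to carbon (no H on that O) — an ester.
The closest candidate here is a methoxy ether (-OCH3), but the ether oxygen is not adjacent to a C=O carbon. No other fragment satisfies the full query, so there is no match.

No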